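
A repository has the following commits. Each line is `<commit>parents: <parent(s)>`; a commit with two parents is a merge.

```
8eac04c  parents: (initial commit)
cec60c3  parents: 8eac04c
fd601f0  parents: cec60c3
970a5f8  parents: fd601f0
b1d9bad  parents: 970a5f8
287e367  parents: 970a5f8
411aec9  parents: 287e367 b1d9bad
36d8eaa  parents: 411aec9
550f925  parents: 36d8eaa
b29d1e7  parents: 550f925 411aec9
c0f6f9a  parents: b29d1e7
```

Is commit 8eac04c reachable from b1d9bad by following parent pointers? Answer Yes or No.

Yes

Ancestors of b1d9bad (commits reachable by following parents): {8eac04c, 970a5f8, b1d9bad, cec60c3, fd601f0}.
8eac04c is in that set, so it is an ancestor of b1d9bad.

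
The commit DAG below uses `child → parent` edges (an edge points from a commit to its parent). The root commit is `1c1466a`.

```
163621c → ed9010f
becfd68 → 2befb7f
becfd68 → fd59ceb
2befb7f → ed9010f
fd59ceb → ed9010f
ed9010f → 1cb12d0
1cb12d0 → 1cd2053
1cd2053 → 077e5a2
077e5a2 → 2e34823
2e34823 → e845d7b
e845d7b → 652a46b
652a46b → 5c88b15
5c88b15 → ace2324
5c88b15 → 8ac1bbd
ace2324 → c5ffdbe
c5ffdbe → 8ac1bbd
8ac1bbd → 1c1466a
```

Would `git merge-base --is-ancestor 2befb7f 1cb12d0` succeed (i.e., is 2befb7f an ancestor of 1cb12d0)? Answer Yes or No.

Ancestors of 1cb12d0: {077e5a2, 1c1466a, 1cb12d0, 1cd2053, 2e34823, 5c88b15, 652a46b, 8ac1bbd, ace2324, c5ffdbe, e845d7b}.
2befb7f is not in that set, so it is not an ancestor of 1cb12d0.

No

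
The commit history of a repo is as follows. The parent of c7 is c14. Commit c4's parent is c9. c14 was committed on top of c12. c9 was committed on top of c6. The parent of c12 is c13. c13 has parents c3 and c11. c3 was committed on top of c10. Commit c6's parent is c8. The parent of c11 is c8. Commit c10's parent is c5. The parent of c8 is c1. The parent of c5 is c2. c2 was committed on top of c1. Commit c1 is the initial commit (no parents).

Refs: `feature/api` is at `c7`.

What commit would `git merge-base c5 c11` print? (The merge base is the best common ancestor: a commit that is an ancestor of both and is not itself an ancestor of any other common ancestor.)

Ancestors of c5: {c1, c2, c5}.
Ancestors of c11: {c1, c11, c8}.
Common ancestors: {c1}.
The only common ancestor is c1, so it is the merge base.

c1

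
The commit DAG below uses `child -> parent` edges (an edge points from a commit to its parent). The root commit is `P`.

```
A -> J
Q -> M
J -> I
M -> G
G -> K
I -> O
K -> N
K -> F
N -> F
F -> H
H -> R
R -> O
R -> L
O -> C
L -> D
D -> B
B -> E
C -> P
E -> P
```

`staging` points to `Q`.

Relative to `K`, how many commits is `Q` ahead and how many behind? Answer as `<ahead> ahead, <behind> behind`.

3 ahead, 0 behind

Reachable from Q: {B, C, D, E, F, G, H, K, L, M, N, O, P, Q, R}.
Reachable from K: {B, C, D, E, F, H, K, L, N, O, P, R}.
Only in Q's history (ahead): {G, M, Q} — 3.
Only in K's history (behind): {} — 0.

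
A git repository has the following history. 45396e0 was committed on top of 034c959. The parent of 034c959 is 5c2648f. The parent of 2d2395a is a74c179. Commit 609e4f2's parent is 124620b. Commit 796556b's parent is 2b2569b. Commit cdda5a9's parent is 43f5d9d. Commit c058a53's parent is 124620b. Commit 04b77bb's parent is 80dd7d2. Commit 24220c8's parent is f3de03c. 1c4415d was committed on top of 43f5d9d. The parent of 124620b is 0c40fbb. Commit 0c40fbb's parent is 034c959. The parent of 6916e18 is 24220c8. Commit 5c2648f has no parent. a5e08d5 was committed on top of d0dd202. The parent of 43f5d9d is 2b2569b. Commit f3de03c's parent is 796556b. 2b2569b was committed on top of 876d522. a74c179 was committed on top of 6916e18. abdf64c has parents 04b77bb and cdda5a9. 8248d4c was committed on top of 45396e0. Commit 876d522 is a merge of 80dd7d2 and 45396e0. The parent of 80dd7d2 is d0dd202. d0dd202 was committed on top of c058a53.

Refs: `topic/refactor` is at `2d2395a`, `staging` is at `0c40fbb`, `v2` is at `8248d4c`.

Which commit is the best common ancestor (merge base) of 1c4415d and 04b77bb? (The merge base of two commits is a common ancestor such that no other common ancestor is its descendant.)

80dd7d2

Ancestors of 1c4415d: {034c959, 0c40fbb, 124620b, 1c4415d, 2b2569b, 43f5d9d, 45396e0, 5c2648f, 80dd7d2, 876d522, c058a53, d0dd202}.
Ancestors of 04b77bb: {034c959, 04b77bb, 0c40fbb, 124620b, 5c2648f, 80dd7d2, c058a53, d0dd202}.
Common ancestors: {034c959, 0c40fbb, 124620b, 5c2648f, 80dd7d2, c058a53, d0dd202}.
Among these, 80dd7d2 is not an ancestor of any other common ancestor — it is the merge base.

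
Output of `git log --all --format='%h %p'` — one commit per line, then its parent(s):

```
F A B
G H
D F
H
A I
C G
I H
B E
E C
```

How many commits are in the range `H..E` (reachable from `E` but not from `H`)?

Reachable from E: {C, E, G, H}.
Reachable from H: {H}.
In E's history but not H's: {C, E, G} — 3 commits.

3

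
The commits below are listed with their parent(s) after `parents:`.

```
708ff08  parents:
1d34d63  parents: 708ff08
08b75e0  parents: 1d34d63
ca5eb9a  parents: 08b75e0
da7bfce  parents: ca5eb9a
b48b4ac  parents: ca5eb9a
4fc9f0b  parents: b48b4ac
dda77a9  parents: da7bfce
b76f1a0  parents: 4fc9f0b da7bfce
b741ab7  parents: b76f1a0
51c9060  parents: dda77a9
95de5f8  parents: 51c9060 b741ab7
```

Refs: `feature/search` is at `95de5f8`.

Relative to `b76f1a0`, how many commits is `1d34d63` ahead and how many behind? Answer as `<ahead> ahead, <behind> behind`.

Reachable from 1d34d63: {1d34d63, 708ff08}.
Reachable from b76f1a0: {08b75e0, 1d34d63, 4fc9f0b, 708ff08, b48b4ac, b76f1a0, ca5eb9a, da7bfce}.
Only in 1d34d63's history (ahead): {} — 0.
Only in b76f1a0's history (behind): {08b75e0, 4fc9f0b, b48b4ac, b76f1a0, ca5eb9a, da7bfce} — 6.

0 ahead, 6 behind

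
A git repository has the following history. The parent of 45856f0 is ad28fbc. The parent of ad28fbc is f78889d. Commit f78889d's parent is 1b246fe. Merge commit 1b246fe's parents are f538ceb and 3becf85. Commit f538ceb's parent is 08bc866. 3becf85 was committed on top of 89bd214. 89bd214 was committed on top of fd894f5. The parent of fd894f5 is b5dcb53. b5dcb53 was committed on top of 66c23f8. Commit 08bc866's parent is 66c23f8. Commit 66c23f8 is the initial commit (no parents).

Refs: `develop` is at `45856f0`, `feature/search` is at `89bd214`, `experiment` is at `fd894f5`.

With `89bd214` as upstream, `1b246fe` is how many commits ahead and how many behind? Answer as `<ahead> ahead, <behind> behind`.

Reachable from 1b246fe: {08bc866, 1b246fe, 3becf85, 66c23f8, 89bd214, b5dcb53, f538ceb, fd894f5}.
Reachable from 89bd214: {66c23f8, 89bd214, b5dcb53, fd894f5}.
Only in 1b246fe's history (ahead): {08bc866, 1b246fe, 3becf85, f538ceb} — 4.
Only in 89bd214's history (behind): {} — 0.

4 ahead, 0 behind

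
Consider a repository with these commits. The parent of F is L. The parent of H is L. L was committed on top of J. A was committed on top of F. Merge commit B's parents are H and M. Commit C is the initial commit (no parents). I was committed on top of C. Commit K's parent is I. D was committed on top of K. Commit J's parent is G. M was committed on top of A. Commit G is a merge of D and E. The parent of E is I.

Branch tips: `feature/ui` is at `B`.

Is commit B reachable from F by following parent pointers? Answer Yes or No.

Ancestors of F: {C, D, E, F, G, I, J, K, L}.
B is not in that set, so it is not an ancestor of F.

No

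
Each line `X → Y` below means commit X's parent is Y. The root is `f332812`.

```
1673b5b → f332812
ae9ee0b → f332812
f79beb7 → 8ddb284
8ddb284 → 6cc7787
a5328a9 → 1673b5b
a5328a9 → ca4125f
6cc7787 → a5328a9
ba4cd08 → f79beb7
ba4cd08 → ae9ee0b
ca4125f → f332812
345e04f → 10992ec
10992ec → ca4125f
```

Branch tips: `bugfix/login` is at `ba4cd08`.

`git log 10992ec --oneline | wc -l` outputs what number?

3

Walking parent pointers from 10992ec: reachable set = {10992ec, ca4125f, f332812}.
That is 3 commits.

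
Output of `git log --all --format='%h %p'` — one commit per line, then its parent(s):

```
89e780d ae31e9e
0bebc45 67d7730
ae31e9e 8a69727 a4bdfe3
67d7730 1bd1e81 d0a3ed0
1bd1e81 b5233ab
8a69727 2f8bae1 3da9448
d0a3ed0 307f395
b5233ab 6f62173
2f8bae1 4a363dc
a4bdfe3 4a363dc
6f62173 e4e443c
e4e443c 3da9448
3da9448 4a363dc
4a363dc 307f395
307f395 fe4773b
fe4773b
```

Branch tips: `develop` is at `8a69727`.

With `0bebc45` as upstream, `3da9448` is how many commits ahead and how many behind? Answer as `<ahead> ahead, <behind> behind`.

0 ahead, 7 behind

Reachable from 3da9448: {307f395, 3da9448, 4a363dc, fe4773b}.
Reachable from 0bebc45: {0bebc45, 1bd1e81, 307f395, 3da9448, 4a363dc, 67d7730, 6f62173, b5233ab, d0a3ed0, e4e443c, fe4773b}.
Only in 3da9448's history (ahead): {} — 0.
Only in 0bebc45's history (behind): {0bebc45, 1bd1e81, 67d7730, 6f62173, b5233ab, d0a3ed0, e4e443c} — 7.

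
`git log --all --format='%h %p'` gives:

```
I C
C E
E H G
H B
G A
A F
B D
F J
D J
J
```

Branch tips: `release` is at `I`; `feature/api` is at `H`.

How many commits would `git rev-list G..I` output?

Reachable from I: {A, B, C, D, E, F, G, H, I, J}.
Reachable from G: {A, F, G, J}.
In I's history but not G's: {B, C, D, E, H, I} — 6 commits.

6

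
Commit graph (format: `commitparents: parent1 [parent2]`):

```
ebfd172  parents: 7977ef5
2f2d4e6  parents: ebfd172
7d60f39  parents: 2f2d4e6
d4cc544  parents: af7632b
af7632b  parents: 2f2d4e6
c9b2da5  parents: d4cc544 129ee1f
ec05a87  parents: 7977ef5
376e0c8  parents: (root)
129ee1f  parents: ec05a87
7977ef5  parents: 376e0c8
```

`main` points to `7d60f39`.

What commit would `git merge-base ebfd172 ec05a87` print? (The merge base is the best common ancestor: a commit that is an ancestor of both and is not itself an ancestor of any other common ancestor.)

7977ef5

Ancestors of ebfd172: {376e0c8, 7977ef5, ebfd172}.
Ancestors of ec05a87: {376e0c8, 7977ef5, ec05a87}.
Common ancestors: {376e0c8, 7977ef5}.
Among these, 7977ef5 is not an ancestor of any other common ancestor — it is the merge base.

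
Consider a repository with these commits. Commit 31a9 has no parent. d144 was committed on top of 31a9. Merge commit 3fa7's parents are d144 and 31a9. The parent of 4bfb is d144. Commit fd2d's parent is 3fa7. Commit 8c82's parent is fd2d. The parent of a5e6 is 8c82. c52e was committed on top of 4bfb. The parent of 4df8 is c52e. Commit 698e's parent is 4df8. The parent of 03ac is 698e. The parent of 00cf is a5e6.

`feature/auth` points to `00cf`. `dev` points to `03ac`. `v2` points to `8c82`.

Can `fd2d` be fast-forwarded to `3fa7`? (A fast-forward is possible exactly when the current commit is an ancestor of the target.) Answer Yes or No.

A fast-forward from fd2d to 3fa7 is possible iff fd2d is an ancestor of 3fa7.
Ancestors of 3fa7: {31a9, 3fa7, d144}.
fd2d is not among them, so fast-forward is not possible.

No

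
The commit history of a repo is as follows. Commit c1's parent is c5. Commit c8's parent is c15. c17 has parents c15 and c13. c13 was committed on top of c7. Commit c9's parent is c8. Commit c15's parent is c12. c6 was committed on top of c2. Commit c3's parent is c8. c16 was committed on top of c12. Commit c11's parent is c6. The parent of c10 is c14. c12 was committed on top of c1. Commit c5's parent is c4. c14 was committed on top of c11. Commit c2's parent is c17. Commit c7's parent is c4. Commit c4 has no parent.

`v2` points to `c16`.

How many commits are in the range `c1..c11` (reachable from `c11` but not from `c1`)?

Reachable from c11: {c1, c11, c12, c13, c15, c17, c2, c4, c5, c6, c7}.
Reachable from c1: {c1, c4, c5}.
In c11's history but not c1's: {c11, c12, c13, c15, c17, c2, c6, c7} — 8 commits.

8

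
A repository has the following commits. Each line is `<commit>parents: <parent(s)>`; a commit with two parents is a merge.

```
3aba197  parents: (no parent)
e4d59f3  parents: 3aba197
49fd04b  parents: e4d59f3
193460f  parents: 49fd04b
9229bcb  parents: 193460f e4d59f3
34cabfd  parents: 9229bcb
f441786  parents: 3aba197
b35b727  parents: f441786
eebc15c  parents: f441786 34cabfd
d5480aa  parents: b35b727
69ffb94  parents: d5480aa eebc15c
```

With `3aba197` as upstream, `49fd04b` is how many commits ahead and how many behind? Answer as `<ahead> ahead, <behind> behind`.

Reachable from 49fd04b: {3aba197, 49fd04b, e4d59f3}.
Reachable from 3aba197: {3aba197}.
Only in 49fd04b's history (ahead): {49fd04b, e4d59f3} — 2.
Only in 3aba197's history (behind): {} — 0.

2 ahead, 0 behind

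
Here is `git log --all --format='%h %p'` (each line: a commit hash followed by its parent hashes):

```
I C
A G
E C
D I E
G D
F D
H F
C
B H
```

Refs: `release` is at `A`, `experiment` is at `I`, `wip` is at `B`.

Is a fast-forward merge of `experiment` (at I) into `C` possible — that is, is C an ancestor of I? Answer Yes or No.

A fast-forward from C to I is possible iff C is an ancestor of I.
Ancestors of I: {C, I}.
C is among them, so fast-forward is possible.

Yes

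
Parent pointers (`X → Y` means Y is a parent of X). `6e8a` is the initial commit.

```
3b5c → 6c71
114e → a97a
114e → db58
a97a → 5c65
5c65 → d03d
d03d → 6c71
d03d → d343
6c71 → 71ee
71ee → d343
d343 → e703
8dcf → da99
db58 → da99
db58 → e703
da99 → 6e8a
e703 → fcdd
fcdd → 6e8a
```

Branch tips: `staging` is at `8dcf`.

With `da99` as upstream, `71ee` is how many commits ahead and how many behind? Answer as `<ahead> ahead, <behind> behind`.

4 ahead, 1 behind

Reachable from 71ee: {6e8a, 71ee, d343, e703, fcdd}.
Reachable from da99: {6e8a, da99}.
Only in 71ee's history (ahead): {71ee, d343, e703, fcdd} — 4.
Only in da99's history (behind): {da99} — 1.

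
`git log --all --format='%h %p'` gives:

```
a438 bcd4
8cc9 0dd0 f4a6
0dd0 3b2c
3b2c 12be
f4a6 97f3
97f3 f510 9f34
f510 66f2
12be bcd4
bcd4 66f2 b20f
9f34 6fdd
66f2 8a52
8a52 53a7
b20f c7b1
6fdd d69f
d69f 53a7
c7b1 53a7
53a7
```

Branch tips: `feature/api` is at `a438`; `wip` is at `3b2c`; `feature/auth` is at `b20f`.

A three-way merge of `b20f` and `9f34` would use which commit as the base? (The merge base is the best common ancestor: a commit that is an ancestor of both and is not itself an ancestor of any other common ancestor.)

Ancestors of b20f: {53a7, b20f, c7b1}.
Ancestors of 9f34: {53a7, 6fdd, 9f34, d69f}.
Common ancestors: {53a7}.
The only common ancestor is 53a7, so it is the merge base.

53a7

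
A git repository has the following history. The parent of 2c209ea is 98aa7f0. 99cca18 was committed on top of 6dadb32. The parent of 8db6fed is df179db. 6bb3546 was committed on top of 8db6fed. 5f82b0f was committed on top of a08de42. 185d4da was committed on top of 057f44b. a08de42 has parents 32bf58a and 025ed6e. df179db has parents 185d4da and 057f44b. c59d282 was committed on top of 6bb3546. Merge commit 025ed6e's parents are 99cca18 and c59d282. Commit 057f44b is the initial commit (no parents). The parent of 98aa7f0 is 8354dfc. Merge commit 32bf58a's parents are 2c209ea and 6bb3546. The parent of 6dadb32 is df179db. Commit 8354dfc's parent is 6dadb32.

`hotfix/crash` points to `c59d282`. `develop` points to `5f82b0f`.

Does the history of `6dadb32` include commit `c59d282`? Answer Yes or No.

Ancestors of 6dadb32: {057f44b, 185d4da, 6dadb32, df179db}.
c59d282 is not in that set, so it is not an ancestor of 6dadb32.

No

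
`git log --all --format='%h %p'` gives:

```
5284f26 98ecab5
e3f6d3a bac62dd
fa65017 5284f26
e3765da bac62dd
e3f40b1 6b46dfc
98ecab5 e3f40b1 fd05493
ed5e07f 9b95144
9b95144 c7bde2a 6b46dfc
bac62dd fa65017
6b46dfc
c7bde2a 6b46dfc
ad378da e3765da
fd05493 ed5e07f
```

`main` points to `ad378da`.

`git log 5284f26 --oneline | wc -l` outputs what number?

8

Walking parent pointers from 5284f26: reachable set = {5284f26, 6b46dfc, 98ecab5, 9b95144, c7bde2a, e3f40b1, ed5e07f, fd05493}.
That is 8 commits.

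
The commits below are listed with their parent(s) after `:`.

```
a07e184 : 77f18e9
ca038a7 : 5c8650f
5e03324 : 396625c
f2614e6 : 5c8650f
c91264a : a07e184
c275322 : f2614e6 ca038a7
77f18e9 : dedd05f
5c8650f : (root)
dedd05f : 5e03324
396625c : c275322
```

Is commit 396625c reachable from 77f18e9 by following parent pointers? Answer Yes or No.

Ancestors of 77f18e9 (commits reachable by following parents): {396625c, 5c8650f, 5e03324, 77f18e9, c275322, ca038a7, dedd05f, f2614e6}.
396625c is in that set, so it is an ancestor of 77f18e9.

Yes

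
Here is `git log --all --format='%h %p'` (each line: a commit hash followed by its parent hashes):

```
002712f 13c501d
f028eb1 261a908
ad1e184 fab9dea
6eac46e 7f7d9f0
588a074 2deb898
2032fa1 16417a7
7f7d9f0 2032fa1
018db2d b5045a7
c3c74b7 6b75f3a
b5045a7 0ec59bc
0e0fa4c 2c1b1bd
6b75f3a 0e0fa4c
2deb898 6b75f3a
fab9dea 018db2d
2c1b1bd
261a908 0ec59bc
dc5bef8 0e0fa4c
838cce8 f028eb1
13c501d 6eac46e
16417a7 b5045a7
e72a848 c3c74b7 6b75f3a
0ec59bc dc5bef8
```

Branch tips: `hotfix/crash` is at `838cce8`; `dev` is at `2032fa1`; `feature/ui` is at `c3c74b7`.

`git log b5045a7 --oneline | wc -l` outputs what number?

Walking parent pointers from b5045a7: reachable set = {0e0fa4c, 0ec59bc, 2c1b1bd, b5045a7, dc5bef8}.
That is 5 commits.

5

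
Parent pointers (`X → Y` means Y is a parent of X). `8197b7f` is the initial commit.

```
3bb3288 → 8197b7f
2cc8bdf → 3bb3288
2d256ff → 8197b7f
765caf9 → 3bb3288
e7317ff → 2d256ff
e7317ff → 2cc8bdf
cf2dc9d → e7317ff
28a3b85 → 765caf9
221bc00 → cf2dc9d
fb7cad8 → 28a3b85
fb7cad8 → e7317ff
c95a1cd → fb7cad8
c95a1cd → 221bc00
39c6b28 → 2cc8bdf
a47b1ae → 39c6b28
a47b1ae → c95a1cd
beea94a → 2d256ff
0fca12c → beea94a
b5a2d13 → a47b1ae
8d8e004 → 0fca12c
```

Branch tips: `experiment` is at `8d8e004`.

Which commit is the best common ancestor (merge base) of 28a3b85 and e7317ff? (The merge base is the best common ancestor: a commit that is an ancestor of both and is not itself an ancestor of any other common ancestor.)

3bb3288

Ancestors of 28a3b85: {28a3b85, 3bb3288, 765caf9, 8197b7f}.
Ancestors of e7317ff: {2cc8bdf, 2d256ff, 3bb3288, 8197b7f, e7317ff}.
Common ancestors: {3bb3288, 8197b7f}.
Among these, 3bb3288 is not an ancestor of any other common ancestor — it is the merge base.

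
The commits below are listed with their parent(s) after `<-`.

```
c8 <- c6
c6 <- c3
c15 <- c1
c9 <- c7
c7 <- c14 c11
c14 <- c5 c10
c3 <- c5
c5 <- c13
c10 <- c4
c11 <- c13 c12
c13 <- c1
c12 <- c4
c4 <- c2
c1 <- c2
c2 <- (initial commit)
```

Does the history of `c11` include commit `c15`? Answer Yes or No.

No

Ancestors of c11: {c1, c11, c12, c13, c2, c4}.
c15 is not in that set, so it is not an ancestor of c11.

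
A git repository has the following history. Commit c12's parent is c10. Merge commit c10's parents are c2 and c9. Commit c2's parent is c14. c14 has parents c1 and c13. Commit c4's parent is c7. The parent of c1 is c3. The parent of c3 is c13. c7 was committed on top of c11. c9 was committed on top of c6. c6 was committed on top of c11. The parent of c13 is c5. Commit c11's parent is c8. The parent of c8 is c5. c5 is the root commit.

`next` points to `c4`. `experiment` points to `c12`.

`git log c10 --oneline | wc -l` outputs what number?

Walking parent pointers from c10: reachable set = {c1, c10, c11, c13, c14, c2, c3, c5, c6, c8, c9}.
That is 11 commits.

11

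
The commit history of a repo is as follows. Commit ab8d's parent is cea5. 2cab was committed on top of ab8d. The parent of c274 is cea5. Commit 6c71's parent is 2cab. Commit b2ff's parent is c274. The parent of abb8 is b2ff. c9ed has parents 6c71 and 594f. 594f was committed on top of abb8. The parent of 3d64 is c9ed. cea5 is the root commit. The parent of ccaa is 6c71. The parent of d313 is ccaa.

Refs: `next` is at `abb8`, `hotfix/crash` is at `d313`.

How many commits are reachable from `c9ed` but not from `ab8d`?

7

Reachable from c9ed: {2cab, 594f, 6c71, ab8d, abb8, b2ff, c274, c9ed, cea5}.
Reachable from ab8d: {ab8d, cea5}.
In c9ed's history but not ab8d's: {2cab, 594f, 6c71, abb8, b2ff, c274, c9ed} — 7 commits.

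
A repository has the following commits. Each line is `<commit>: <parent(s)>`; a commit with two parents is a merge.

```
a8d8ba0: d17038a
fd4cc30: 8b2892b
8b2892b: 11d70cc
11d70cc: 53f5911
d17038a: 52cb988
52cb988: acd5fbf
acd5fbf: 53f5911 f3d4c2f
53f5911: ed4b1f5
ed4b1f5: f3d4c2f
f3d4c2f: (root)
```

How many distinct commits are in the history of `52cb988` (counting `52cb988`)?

Walking parent pointers from 52cb988: reachable set = {52cb988, 53f5911, acd5fbf, ed4b1f5, f3d4c2f}.
That is 5 commits.

5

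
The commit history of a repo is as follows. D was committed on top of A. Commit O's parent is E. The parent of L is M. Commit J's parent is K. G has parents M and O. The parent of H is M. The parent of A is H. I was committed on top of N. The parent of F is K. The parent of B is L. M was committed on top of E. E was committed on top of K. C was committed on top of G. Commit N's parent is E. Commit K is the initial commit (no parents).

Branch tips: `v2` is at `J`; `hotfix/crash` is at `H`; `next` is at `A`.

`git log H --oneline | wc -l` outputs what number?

4

Walking parent pointers from H: reachable set = {E, H, K, M}.
That is 4 commits.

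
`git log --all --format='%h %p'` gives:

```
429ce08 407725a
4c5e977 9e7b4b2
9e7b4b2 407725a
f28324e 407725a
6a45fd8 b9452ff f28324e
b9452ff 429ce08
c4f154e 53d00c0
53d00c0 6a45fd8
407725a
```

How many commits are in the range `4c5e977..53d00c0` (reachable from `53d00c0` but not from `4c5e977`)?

Reachable from 53d00c0: {407725a, 429ce08, 53d00c0, 6a45fd8, b9452ff, f28324e}.
Reachable from 4c5e977: {407725a, 4c5e977, 9e7b4b2}.
In 53d00c0's history but not 4c5e977's: {429ce08, 53d00c0, 6a45fd8, b9452ff, f28324e} — 5 commits.

5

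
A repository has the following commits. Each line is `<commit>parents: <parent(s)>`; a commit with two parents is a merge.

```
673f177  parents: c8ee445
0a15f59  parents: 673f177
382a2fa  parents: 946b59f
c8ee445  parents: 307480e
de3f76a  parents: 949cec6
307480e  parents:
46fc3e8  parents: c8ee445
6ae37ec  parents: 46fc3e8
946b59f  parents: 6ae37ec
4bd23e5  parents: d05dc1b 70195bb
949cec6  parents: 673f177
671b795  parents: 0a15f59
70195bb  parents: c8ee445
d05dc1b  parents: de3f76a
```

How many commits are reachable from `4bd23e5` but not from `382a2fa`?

Reachable from 4bd23e5: {307480e, 4bd23e5, 673f177, 70195bb, 949cec6, c8ee445, d05dc1b, de3f76a}.
Reachable from 382a2fa: {307480e, 382a2fa, 46fc3e8, 6ae37ec, 946b59f, c8ee445}.
In 4bd23e5's history but not 382a2fa's: {4bd23e5, 673f177, 70195bb, 949cec6, d05dc1b, de3f76a} — 6 commits.

6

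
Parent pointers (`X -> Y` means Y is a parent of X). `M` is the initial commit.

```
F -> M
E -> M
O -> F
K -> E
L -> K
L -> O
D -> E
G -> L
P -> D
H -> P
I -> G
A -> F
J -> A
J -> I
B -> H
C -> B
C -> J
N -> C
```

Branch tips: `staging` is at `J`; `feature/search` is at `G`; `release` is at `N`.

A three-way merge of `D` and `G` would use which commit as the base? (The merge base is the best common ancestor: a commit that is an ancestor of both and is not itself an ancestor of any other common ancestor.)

Ancestors of D: {D, E, M}.
Ancestors of G: {E, F, G, K, L, M, O}.
Common ancestors: {E, M}.
Among these, E is not an ancestor of any other common ancestor — it is the merge base.

E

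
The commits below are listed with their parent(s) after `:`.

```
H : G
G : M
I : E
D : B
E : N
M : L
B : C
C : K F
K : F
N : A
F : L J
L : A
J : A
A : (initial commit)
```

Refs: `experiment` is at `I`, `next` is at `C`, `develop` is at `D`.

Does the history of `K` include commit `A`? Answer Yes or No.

Yes

Ancestors of K (commits reachable by following parents): {A, F, J, K, L}.
A is in that set, so it is an ancestor of K.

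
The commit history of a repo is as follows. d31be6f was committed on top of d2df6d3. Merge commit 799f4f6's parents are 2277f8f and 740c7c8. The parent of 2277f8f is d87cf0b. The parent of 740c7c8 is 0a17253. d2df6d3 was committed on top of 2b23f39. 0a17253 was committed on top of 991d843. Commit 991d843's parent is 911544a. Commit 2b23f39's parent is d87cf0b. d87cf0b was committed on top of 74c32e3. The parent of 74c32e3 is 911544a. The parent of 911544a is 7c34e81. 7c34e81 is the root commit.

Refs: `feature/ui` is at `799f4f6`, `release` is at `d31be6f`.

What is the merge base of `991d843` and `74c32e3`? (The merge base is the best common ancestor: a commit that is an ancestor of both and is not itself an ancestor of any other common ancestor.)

Ancestors of 991d843: {7c34e81, 911544a, 991d843}.
Ancestors of 74c32e3: {74c32e3, 7c34e81, 911544a}.
Common ancestors: {7c34e81, 911544a}.
Among these, 911544a is not an ancestor of any other common ancestor — it is the merge base.

911544a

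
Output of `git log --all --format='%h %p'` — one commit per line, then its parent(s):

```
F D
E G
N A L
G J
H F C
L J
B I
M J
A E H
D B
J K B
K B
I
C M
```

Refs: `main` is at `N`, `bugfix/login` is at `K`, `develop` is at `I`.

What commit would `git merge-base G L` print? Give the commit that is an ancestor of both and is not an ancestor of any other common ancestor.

Ancestors of G: {B, G, I, J, K}.
Ancestors of L: {B, I, J, K, L}.
Common ancestors: {B, I, J, K}.
Among these, J is not an ancestor of any other common ancestor — it is the merge base.

J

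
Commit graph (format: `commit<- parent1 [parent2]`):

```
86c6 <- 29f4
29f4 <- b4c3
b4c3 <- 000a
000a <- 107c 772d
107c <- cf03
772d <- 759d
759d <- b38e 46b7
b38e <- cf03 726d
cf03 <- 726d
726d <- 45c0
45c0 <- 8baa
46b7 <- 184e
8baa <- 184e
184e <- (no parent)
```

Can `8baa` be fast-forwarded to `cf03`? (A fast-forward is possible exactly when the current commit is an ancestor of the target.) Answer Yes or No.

A fast-forward from 8baa to cf03 is possible iff 8baa is an ancestor of cf03.
Ancestors of cf03: {184e, 45c0, 726d, 8baa, cf03}.
8baa is among them, so fast-forward is possible.

Yes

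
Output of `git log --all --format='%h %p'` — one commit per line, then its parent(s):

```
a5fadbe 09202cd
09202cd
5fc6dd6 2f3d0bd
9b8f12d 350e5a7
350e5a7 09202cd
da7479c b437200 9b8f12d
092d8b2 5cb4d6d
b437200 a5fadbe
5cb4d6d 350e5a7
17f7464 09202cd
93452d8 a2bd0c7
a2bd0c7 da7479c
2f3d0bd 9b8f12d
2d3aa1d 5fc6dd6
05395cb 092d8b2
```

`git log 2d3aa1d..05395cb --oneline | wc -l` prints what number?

3

Reachable from 05395cb: {05395cb, 09202cd, 092d8b2, 350e5a7, 5cb4d6d}.
Reachable from 2d3aa1d: {09202cd, 2d3aa1d, 2f3d0bd, 350e5a7, 5fc6dd6, 9b8f12d}.
In 05395cb's history but not 2d3aa1d's: {05395cb, 092d8b2, 5cb4d6d} — 3 commits.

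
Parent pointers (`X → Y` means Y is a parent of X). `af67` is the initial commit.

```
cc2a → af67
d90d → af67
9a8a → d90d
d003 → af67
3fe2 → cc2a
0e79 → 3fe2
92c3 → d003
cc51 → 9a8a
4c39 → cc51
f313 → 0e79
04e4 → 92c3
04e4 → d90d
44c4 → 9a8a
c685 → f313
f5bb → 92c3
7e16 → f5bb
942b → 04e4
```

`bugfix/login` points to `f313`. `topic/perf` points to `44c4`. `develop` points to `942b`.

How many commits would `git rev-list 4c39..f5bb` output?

Reachable from f5bb: {92c3, af67, d003, f5bb}.
Reachable from 4c39: {4c39, 9a8a, af67, cc51, d90d}.
In f5bb's history but not 4c39's: {92c3, d003, f5bb} — 3 commits.

3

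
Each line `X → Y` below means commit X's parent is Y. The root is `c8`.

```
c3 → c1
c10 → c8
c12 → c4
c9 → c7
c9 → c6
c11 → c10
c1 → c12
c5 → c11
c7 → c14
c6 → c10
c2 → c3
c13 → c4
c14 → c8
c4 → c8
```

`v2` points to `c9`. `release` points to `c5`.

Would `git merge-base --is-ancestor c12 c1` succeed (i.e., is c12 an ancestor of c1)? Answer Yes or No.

Ancestors of c1 (commits reachable by following parents): {c1, c12, c4, c8}.
c12 is in that set, so it is an ancestor of c1.

Yes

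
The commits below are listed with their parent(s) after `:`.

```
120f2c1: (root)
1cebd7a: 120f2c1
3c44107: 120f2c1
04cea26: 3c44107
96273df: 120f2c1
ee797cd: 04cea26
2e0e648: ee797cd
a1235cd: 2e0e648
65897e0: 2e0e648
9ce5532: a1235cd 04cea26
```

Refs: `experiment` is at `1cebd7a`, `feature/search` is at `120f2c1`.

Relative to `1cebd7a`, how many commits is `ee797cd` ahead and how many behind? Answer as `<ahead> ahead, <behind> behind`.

3 ahead, 1 behind

Reachable from ee797cd: {04cea26, 120f2c1, 3c44107, ee797cd}.
Reachable from 1cebd7a: {120f2c1, 1cebd7a}.
Only in ee797cd's history (ahead): {04cea26, 3c44107, ee797cd} — 3.
Only in 1cebd7a's history (behind): {1cebd7a} — 1.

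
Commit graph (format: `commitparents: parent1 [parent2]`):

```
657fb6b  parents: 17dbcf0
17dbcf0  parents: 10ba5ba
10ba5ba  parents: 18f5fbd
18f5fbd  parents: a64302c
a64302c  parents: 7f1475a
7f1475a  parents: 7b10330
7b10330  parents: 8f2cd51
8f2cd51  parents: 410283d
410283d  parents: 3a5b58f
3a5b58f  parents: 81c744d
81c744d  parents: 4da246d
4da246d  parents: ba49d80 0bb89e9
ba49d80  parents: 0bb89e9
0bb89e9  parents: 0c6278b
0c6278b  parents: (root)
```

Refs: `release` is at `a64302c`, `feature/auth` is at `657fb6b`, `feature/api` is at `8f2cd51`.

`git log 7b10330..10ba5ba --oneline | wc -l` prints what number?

4

Reachable from 10ba5ba: {0bb89e9, 0c6278b, 10ba5ba, 18f5fbd, 3a5b58f, 410283d, 4da246d, 7b10330, 7f1475a, 81c744d, 8f2cd51, a64302c, ba49d80}.
Reachable from 7b10330: {0bb89e9, 0c6278b, 3a5b58f, 410283d, 4da246d, 7b10330, 81c744d, 8f2cd51, ba49d80}.
In 10ba5ba's history but not 7b10330's: {10ba5ba, 18f5fbd, 7f1475a, a64302c} — 4 commits.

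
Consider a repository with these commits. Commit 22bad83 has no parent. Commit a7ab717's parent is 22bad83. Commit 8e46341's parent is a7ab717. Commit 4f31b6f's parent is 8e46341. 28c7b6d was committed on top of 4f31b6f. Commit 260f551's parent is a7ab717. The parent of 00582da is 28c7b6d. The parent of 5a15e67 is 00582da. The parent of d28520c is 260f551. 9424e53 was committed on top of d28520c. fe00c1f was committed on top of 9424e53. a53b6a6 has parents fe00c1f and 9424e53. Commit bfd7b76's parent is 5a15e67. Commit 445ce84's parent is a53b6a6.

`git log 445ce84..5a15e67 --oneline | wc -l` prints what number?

5

Reachable from 5a15e67: {00582da, 22bad83, 28c7b6d, 4f31b6f, 5a15e67, 8e46341, a7ab717}.
Reachable from 445ce84: {22bad83, 260f551, 445ce84, 9424e53, a53b6a6, a7ab717, d28520c, fe00c1f}.
In 5a15e67's history but not 445ce84's: {00582da, 28c7b6d, 4f31b6f, 5a15e67, 8e46341} — 5 commits.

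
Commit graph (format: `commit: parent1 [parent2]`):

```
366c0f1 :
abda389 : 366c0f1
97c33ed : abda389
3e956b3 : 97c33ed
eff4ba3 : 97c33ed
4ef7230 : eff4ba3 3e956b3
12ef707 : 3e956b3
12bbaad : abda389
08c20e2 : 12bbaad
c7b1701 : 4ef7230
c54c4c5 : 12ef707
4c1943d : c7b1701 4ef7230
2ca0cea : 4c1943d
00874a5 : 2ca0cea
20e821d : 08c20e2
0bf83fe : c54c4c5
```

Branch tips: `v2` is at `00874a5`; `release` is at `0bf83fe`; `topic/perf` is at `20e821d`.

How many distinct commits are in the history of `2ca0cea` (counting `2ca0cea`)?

Walking parent pointers from 2ca0cea: reachable set = {2ca0cea, 366c0f1, 3e956b3, 4c1943d, 4ef7230, 97c33ed, abda389, c7b1701, eff4ba3}.
That is 9 commits.

9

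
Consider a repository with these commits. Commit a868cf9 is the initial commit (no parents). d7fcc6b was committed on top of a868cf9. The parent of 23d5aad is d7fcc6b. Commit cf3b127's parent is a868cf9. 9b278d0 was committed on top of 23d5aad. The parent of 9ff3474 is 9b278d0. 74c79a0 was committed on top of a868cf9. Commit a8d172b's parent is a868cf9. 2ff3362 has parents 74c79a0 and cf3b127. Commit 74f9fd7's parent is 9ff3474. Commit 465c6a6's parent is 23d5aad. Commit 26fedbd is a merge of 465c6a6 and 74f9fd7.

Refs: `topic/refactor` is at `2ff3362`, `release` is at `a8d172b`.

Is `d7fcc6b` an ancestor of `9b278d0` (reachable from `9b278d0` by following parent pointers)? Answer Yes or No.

Ancestors of 9b278d0 (commits reachable by following parents): {23d5aad, 9b278d0, a868cf9, d7fcc6b}.
d7fcc6b is in that set, so it is an ancestor of 9b278d0.

Yes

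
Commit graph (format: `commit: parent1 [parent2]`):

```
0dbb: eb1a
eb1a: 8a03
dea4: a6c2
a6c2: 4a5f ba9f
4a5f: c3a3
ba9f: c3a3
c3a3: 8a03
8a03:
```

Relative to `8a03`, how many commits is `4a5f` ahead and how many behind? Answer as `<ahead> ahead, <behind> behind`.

Reachable from 4a5f: {4a5f, 8a03, c3a3}.
Reachable from 8a03: {8a03}.
Only in 4a5f's history (ahead): {4a5f, c3a3} — 2.
Only in 8a03's history (behind): {} — 0.

2 ahead, 0 behind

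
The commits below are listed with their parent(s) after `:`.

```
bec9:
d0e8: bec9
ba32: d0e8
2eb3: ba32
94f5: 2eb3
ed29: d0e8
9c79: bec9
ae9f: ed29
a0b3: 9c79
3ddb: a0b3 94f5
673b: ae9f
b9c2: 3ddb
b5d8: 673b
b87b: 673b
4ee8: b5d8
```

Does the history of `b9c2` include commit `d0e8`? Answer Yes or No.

Ancestors of b9c2 (commits reachable by following parents): {2eb3, 3ddb, 94f5, 9c79, a0b3, b9c2, ba32, bec9, d0e8}.
d0e8 is in that set, so it is an ancestor of b9c2.

Yes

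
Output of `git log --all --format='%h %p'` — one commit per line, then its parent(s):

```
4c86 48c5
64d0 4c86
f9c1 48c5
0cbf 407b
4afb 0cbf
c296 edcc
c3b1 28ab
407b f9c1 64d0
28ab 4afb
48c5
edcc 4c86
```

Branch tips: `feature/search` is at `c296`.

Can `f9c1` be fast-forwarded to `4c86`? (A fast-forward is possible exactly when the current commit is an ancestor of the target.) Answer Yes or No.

No

A fast-forward from f9c1 to 4c86 is possible iff f9c1 is an ancestor of 4c86.
Ancestors of 4c86: {48c5, 4c86}.
f9c1 is not among them, so fast-forward is not possible.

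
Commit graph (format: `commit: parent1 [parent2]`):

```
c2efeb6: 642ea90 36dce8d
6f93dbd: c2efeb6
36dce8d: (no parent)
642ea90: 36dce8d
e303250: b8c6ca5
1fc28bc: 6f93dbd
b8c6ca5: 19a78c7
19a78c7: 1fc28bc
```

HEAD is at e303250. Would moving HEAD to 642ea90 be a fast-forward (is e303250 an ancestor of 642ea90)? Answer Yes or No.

A fast-forward from e303250 to 642ea90 is possible iff e303250 is an ancestor of 642ea90.
Ancestors of 642ea90: {36dce8d, 642ea90}.
e303250 is not among them, so fast-forward is not possible.

No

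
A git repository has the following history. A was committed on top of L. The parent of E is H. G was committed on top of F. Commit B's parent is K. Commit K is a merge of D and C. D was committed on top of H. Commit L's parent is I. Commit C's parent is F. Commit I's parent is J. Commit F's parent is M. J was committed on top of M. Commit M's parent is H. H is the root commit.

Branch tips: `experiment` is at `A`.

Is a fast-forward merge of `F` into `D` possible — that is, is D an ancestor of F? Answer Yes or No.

No

A fast-forward from D to F is possible iff D is an ancestor of F.
Ancestors of F: {F, H, M}.
D is not among them, so fast-forward is not possible.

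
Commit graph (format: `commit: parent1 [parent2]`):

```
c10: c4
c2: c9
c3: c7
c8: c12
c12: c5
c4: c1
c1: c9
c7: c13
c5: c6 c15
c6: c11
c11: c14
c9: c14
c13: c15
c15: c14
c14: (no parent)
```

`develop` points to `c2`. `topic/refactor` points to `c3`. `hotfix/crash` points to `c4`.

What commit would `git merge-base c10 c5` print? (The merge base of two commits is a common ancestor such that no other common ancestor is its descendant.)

c14

Ancestors of c10: {c1, c10, c14, c4, c9}.
Ancestors of c5: {c11, c14, c15, c5, c6}.
Common ancestors: {c14}.
The only common ancestor is c14, so it is the merge base.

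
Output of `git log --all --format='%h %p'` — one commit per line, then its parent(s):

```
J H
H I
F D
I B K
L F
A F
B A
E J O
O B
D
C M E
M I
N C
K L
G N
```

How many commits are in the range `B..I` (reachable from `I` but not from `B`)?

Reachable from I: {A, B, D, F, I, K, L}.
Reachable from B: {A, B, D, F}.
In I's history but not B's: {I, K, L} — 3 commits.

3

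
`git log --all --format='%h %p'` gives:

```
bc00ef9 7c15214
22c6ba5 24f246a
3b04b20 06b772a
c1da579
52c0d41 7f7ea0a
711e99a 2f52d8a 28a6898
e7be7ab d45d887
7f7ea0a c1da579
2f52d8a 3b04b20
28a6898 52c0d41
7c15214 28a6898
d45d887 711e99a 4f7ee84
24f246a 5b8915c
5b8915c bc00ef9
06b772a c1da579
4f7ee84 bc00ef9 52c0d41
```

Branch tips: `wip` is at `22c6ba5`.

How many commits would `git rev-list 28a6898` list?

4

Walking parent pointers from 28a6898: reachable set = {28a6898, 52c0d41, 7f7ea0a, c1da579}.
That is 4 commits.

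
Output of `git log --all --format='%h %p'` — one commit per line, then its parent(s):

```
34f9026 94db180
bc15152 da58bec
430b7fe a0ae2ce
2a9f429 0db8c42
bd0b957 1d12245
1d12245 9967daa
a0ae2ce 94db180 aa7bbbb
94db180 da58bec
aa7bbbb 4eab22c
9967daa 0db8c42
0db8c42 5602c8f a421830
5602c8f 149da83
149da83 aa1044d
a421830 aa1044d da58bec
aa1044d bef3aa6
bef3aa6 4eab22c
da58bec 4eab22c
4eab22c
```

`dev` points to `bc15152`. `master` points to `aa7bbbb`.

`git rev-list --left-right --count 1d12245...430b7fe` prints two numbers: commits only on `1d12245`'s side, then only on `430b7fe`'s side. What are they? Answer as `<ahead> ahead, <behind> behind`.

8 ahead, 4 behind

Reachable from 1d12245: {0db8c42, 149da83, 1d12245, 4eab22c, 5602c8f, 9967daa, a421830, aa1044d, bef3aa6, da58bec}.
Reachable from 430b7fe: {430b7fe, 4eab22c, 94db180, a0ae2ce, aa7bbbb, da58bec}.
Only in 1d12245's history (ahead): {0db8c42, 149da83, 1d12245, 5602c8f, 9967daa, a421830, aa1044d, bef3aa6} — 8.
Only in 430b7fe's history (behind): {430b7fe, 94db180, a0ae2ce, aa7bbbb} — 4.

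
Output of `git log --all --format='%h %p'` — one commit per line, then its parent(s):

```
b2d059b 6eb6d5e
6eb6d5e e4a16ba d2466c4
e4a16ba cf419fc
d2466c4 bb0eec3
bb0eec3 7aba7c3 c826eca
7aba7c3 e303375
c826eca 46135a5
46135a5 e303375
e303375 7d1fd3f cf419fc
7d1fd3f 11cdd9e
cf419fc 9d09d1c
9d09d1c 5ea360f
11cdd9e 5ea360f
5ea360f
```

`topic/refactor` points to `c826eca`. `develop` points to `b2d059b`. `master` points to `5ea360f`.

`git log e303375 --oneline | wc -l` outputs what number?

6

Walking parent pointers from e303375: reachable set = {11cdd9e, 5ea360f, 7d1fd3f, 9d09d1c, cf419fc, e303375}.
That is 6 commits.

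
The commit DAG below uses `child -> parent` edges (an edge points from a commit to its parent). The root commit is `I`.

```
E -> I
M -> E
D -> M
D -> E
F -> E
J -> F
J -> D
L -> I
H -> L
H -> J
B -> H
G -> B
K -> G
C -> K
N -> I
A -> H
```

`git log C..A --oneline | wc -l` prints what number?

Reachable from A: {A, D, E, F, H, I, J, L, M}.
Reachable from C: {B, C, D, E, F, G, H, I, J, K, L, M}.
In A's history but not C's: {A} — 1 commit.

1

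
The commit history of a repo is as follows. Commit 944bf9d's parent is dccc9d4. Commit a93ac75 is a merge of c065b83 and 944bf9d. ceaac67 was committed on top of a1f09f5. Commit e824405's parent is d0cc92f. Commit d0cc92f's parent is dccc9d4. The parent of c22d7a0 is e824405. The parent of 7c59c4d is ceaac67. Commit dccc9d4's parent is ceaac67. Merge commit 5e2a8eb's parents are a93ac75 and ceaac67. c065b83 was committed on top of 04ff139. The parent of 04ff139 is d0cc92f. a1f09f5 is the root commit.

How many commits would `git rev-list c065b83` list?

6

Walking parent pointers from c065b83: reachable set = {04ff139, a1f09f5, c065b83, ceaac67, d0cc92f, dccc9d4}.
That is 6 commits.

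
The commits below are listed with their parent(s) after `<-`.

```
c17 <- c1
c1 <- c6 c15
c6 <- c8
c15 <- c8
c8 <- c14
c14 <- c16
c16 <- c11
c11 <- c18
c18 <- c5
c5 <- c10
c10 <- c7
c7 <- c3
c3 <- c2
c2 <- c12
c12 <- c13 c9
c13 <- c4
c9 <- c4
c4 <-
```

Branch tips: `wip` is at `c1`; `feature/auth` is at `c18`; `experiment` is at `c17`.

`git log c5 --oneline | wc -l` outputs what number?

Walking parent pointers from c5: reachable set = {c10, c12, c13, c2, c3, c4, c5, c7, c9}.
That is 9 commits.

9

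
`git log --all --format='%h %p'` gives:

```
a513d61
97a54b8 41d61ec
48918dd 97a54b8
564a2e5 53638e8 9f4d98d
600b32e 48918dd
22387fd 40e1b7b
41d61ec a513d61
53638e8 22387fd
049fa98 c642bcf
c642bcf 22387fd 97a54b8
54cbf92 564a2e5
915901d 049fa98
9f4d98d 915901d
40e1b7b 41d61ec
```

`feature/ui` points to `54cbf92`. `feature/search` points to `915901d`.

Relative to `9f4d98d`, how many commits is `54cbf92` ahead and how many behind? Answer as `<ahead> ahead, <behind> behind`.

Reachable from 54cbf92: {049fa98, 22387fd, 40e1b7b, 41d61ec, 53638e8, 54cbf92, 564a2e5, 915901d, 97a54b8, 9f4d98d, a513d61, c642bcf}.
Reachable from 9f4d98d: {049fa98, 22387fd, 40e1b7b, 41d61ec, 915901d, 97a54b8, 9f4d98d, a513d61, c642bcf}.
Only in 54cbf92's history (ahead): {53638e8, 54cbf92, 564a2e5} — 3.
Only in 9f4d98d's history (behind): {} — 0.

3 ahead, 0 behind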